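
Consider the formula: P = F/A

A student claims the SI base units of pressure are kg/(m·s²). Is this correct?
Units of each symbol in P = F/A:
  F (force): kg·m/s²
  A (area): m²  → in the denominator, contributes 1/m²

Multiplying the contributions: [kg·m/s²] · [1/m²]
Adding exponents of each base unit: kg: 1, m: -1, s: -2
SI base units of pressure: kg/(m·s²)

The claimed units kg/(m·s²) match the derived units, so the claim is correct.

Answer: Yes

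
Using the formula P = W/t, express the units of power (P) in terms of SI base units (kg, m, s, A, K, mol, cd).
Units of each symbol in P = W/t:
  W (work): kg·m²/s²
  t (time): s  → in the denominator, contributes 1/s

Multiplying the contributions: [kg·m²/s²] · [1/s]
Adding exponents of each base unit: kg: 1, m: 2, s: -3
SI base units of power: kg·m²/s³

Answer: kg·m²/s³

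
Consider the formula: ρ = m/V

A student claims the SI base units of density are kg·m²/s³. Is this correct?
Units of each symbol in ρ = m/V:
  m (mass): kg
  V (volume): m³  → in the denominator, contributes 1/m³

Multiplying the contributions: [kg] · [1/m³]
Adding exponents of each base unit: kg: 1, m: -3
SI base units of density: kg/m³

The claimed units kg·m²/s³ (exponents kg: 1, m: 2, s: -3) do not match the derived units kg/m³ (exponents kg: 1, m: -3), so the claim is incorrect.

Answer: No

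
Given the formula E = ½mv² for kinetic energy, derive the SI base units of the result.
Units of each symbol in E = ½mv²:
  m (mass): kg
  v (speed): m/s  → to the power 2, contributes m²/s²
  The factor ½ is dimensionless.

Multiplying the contributions: [kg] · [m²/s²]
Adding exponents of each base unit: kg: 1, m: 2, s: -2
SI base units of kinetic energy: kg·m²/s²

Answer: kg·m²/s²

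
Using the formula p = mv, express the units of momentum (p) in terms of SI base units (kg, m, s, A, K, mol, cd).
Units of each symbol in p = mv:
  m (mass): kg
  v (velocity): m/s

Multiplying the contributions: [kg] · [m/s]
Adding exponents of each base unit: kg: 1, m: 1, s: -1
SI base units of momentum: kg·m/s

Answer: kg·m/s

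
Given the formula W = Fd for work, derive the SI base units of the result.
Units of each symbol in W = Fd:
  F (force): kg·m/s²
  d (displacement): m

Multiplying the contributions: [kg·m/s²] · [m]
Adding exponents of each base unit: kg: 1, m: 2, s: -2
SI base units of work: kg·m²/s²

Answer: kg·m²/s²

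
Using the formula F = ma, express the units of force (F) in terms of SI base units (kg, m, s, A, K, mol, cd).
Units of each symbol in F = ma:
  m (mass): kg
  a (acceleration): m/s²

Multiplying the contributions: [kg] · [m/s²]
Adding exponents of each base unit: kg: 1, m: 1, s: -2
SI base units of force: kg·m/s²

Answer: kg·m/s²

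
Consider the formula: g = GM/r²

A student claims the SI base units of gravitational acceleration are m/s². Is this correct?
Units of each symbol in g = GM/r²:
  G (gravitational constant): m³/(kg·s²)
  M (mass): kg
  r (distance): m  → to the power 2 in the denominator, contributes 1/m²

Multiplying the contributions: [m³/(kg·s²)] · [kg] · [1/m²]
Adding exponents of each base unit: m: 1, s: -2
SI base units of gravitational acceleration: m/s²

The claimed units m/s² match the derived units, so the claim is correct.

Answer: Yes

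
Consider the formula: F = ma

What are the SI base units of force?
Units of each symbol in F = ma:
  m (mass): kg
  a (acceleration): m/s²

Multiplying the contributions: [kg] · [m/s²]
Adding exponents of each base unit: kg: 1, m: 1, s: -2
SI base units of force: kg·m/s²

Answer: kg·m/s²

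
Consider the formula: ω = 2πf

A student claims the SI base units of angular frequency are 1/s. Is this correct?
Units of each symbol in ω = 2πf:
  f (frequency): 1/s
  The factor 2π is dimensionless.

Multiplying the contributions: [1/s]
Adding exponents of each base unit: s: -1
SI base units of angular frequency: 1/s

The claimed units 1/s match the derived units, so the claim is correct.

Answer: Yes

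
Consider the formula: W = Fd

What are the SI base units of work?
Units of each symbol in W = Fd:
  F (force): kg·m/s²
  d (displacement): m

Multiplying the contributions: [kg·m/s²] · [m]
Adding exponents of each base unit: kg: 1, m: 2, s: -2
SI base units of work: kg·m²/s²

Answer: kg·m²/s²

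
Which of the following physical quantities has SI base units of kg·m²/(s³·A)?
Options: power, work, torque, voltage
Checking the SI base units of each option:
  power (P = W/t): kg·m²/s³  ✗
  work (W = Fd): kg·m²/s²  ✗
  torque (τ = Fr): kg·m²/s²  ✗
  voltage (V = IR): kg·m²/(s³·A)  ✓ matches

Only voltage has units kg·m²/(s³·A).

Answer: voltage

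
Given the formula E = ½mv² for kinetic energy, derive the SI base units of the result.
Units of each symbol in E = ½mv²:
  m (mass): kg
  v (speed): m/s  → to the power 2, contributes m²/s²
  The factor ½ is dimensionless.

Multiplying the contributions: [kg] · [m²/s²]
Adding exponents of each base unit: kg: 1, m: 2, s: -2
SI base units of kinetic energy: kg·m²/s²

Answer: kg·m²/s²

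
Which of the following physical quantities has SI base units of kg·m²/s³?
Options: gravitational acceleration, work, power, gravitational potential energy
Checking the SI base units of each option:
  gravitational acceleration (g = GM/r²): m/s²  ✗
  work (W = Fd): kg·m²/s²  ✗
  power (P = W/t): kg·m²/s³  ✓ matches
  gravitational potential energy (U = -GMm/r): kg·m²/s²  ✗

Only power has units kg·m²/s³.

Answer: power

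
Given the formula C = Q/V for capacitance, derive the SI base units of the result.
Units of each symbol in C = Q/V:
  Q (charge, in coulombs): s·A
  V (voltage, in volts): kg·m²/(s³·A)  → in the denominator, contributes s³·A/(kg·m²)

Multiplying the contributions: [s·A] · [s³·A/(kg·m²)]
Adding exponents of each base unit: kg: -1, m: -2, s: 4, A: 2
SI base units of capacitance: s⁴·A²/(kg·m²)

Answer: s⁴·A²/(kg·m²)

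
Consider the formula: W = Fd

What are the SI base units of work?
Units of each symbol in W = Fd:
  F (force): kg·m/s²
  d (displacement): m

Multiplying the contributions: [kg·m/s²] · [m]
Adding exponents of each base unit: kg: 1, m: 2, s: -2
SI base units of work: kg·m²/s²

Answer: kg·m²/s²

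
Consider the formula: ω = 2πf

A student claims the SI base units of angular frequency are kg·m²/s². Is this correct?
Units of each symbol in ω = 2πf:
  f (frequency): 1/s
  The factor 2π is dimensionless.

Multiplying the contributions: [1/s]
Adding exponents of each base unit: s: -1
SI base units of angular frequency: 1/s

The claimed units kg·m²/s² (exponents kg: 1, m: 2, s: -2) do not match the derived units 1/s (exponents s: -1), so the claim is incorrect.

Answer: No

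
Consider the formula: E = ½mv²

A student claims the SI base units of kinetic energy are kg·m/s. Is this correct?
Units of each symbol in E = ½mv²:
  m (mass): kg
  v (speed): m/s  → to the power 2, contributes m²/s²
  The factor ½ is dimensionless.

Multiplying the contributions: [kg] · [m²/s²]
Adding exponents of each base unit: kg: 1, m: 2, s: -2
SI base units of kinetic energy: kg·m²/s²

The claimed units kg·m/s (exponents kg: 1, m: 1, s: -1) do not match the derived units kg·m²/s² (exponents kg: 1, m: 2, s: -2), so the claim is incorrect.

Answer: No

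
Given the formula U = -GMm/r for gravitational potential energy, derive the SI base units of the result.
Units of each symbol in U = -GMm/r:
  G (gravitational constant): m³/(kg·s²)
  M (mass): kg
  m (mass): kg
  r (distance): m  → in the denominator, contributes 1/m
  The minus sign does not affect the units.

Multiplying the contributions: [m³/(kg·s²)] · [kg] · [kg] · [1/m]
Adding exponents of each base unit: kg: 1, m: 2, s: -2
SI base units of gravitational potential energy: kg·m²/s²

Answer: kg·m²/s²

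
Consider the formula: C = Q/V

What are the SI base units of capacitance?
Units of each symbol in C = Q/V:
  Q (charge, in coulombs): s·A
  V (voltage, in volts): kg·m²/(s³·A)  → in the denominator, contributes s³·A/(kg·m²)

Multiplying the contributions: [s·A] · [s³·A/(kg·m²)]
Adding exponents of each base unit: kg: -1, m: -2, s: 4, A: 2
SI base units of capacitance: s⁴·A²/(kg·m²)

Answer: s⁴·A²/(kg·m²)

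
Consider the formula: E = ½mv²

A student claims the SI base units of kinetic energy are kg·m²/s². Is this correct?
Units of each symbol in E = ½mv²:
  m (mass): kg
  v (speed): m/s  → to the power 2, contributes m²/s²
  The factor ½ is dimensionless.

Multiplying the contributions: [kg] · [m²/s²]
Adding exponents of each base unit: kg: 1, m: 2, s: -2
SI base units of kinetic energy: kg·m²/s²

The claimed units kg·m²/s² match the derived units, so the claim is correct.

Answer: Yes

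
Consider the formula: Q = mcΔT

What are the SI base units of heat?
Units of each symbol in Q = mcΔT:
  m (mass): kg
  c (specific heat capacity, in J/(kg·K)): m²/(s²·K)
  ΔT (temperature change): K

Multiplying the contributions: [kg] · [m²/(s²·K)] · [K]
Adding exponents of each base unit: kg: 1, m: 2, s: -2
SI base units of heat: kg·m²/s²

Answer: kg·m²/s²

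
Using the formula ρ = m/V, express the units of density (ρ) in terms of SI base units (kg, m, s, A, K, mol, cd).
Units of each symbol in ρ = m/V:
  m (mass): kg
  V (volume): m³  → in the denominator, contributes 1/m³

Multiplying the contributions: [kg] · [1/m³]
Adding exponents of each base unit: kg: 1, m: -3
SI base units of density: kg/m³

Answer: kg/m³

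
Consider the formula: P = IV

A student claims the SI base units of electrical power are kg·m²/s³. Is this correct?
Units of each symbol in P = IV:
  I (current): A
  V (voltage, in volts): kg·m²/(s³·A)

Multiplying the contributions: [A] · [kg·m²/(s³·A)]
Adding exponents of each base unit: kg: 1, m: 2, s: -3
SI base units of electrical power: kg·m²/s³

The claimed units kg·m²/s³ match the derived units, so the claim is correct.

Answer: Yes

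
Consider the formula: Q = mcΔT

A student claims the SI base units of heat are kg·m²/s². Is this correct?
Units of each symbol in Q = mcΔT:
  m (mass): kg
  c (specific heat capacity, in J/(kg·K)): m²/(s²·K)
  ΔT (temperature change): K

Multiplying the contributions: [kg] · [m²/(s²·K)] · [K]
Adding exponents of each base unit: kg: 1, m: 2, s: -2
SI base units of heat: kg·m²/s²

The claimed units kg·m²/s² match the derived units, so the claim is correct.

Answer: Yes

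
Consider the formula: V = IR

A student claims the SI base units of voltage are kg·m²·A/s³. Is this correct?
Units of each symbol in V = IR:
  I (current): A
  R (resistance, in ohms): kg·m²/(s³·A²)

Multiplying the contributions: [A] · [kg·m²/(s³·A²)]
Adding exponents of each base unit: kg: 1, m: 2, s: -3, A: -1
SI base units of voltage: kg·m²/(s³·A)

The claimed units kg·m²·A/s³ (exponents kg: 1, m: 2, s: -3, A: 1) do not match the derived units kg·m²/(s³·A) (exponents kg: 1, m: 2, s: -3, A: -1), so the claim is incorrect.

Answer: No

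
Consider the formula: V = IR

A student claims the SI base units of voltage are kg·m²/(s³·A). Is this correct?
Units of each symbol in V = IR:
  I (current): A
  R (resistance, in ohms): kg·m²/(s³·A²)

Multiplying the contributions: [A] · [kg·m²/(s³·A²)]
Adding exponents of each base unit: kg: 1, m: 2, s: -3, A: -1
SI base units of voltage: kg·m²/(s³·A)

The claimed units kg·m²/(s³·A) match the derived units, so the claim is correct.

Answer: Yes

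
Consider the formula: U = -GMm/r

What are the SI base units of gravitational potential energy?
Units of each symbol in U = -GMm/r:
  G (gravitational constant): m³/(kg·s²)
  M (mass): kg
  m (mass): kg
  r (distance): m  → in the denominator, contributes 1/m
  The minus sign does not affect the units.

Multiplying the contributions: [m³/(kg·s²)] · [kg] · [kg] · [1/m]
Adding exponents of each base unit: kg: 1, m: 2, s: -2
SI base units of gravitational potential energy: kg·m²/s²

Answer: kg·m²/s²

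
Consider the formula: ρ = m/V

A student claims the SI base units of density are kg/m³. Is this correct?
Units of each symbol in ρ = m/V:
  m (mass): kg
  V (volume): m³  → in the denominator, contributes 1/m³

Multiplying the contributions: [kg] · [1/m³]
Adding exponents of each base unit: kg: 1, m: -3
SI base units of density: kg/m³

The claimed units kg/m³ match the derived units, so the claim is correct.

Answer: Yes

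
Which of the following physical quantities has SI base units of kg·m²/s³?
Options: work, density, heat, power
Checking the SI base units of each option:
  work (W = Fd): kg·m²/s²  ✗
  density (ρ = m/V): kg/m³  ✗
  heat (Q = mcΔT): kg·m²/s²  ✗
  power (P = W/t): kg·m²/s³  ✓ matches

Only power has units kg·m²/s³.

Answer: power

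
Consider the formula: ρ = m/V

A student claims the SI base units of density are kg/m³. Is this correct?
Units of each symbol in ρ = m/V:
  m (mass): kg
  V (volume): m³  → in the denominator, contributes 1/m³

Multiplying the contributions: [kg] · [1/m³]
Adding exponents of each base unit: kg: 1, m: -3
SI base units of density: kg/m³

The claimed units kg/m³ match the derived units, so the claim is correct.

Answer: Yes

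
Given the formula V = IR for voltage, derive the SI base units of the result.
Units of each symbol in V = IR:
  I (current): A
  R (resistance, in ohms): kg·m²/(s³·A²)

Multiplying the contributions: [A] · [kg·m²/(s³·A²)]
Adding exponents of each base unit: kg: 1, m: 2, s: -3, A: -1
SI base units of voltage: kg·m²/(s³·A)

Answer: kg·m²/(s³·A)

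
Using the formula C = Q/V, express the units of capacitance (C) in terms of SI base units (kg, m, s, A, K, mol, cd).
Units of each symbol in C = Q/V:
  Q (charge, in coulombs): s·A
  V (voltage, in volts): kg·m²/(s³·A)  → in the denominator, contributes s³·A/(kg·m²)

Multiplying the contributions: [s·A] · [s³·A/(kg·m²)]
Adding exponents of each base unit: kg: -1, m: -2, s: 4, A: 2
SI base units of capacitance: s⁴·A²/(kg·m²)

Answer: s⁴·A²/(kg·m²)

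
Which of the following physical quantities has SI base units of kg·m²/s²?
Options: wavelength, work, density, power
Checking the SI base units of each option:
  wavelength (λ = v/f): m  ✗
  work (W = Fd): kg·m²/s²  ✓ matches
  density (ρ = m/V): kg/m³  ✗
  power (P = W/t): kg·m²/s³  ✗

Only work has units kg·m²/s².

Answer: work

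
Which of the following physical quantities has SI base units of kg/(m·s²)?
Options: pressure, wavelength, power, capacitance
Checking the SI base units of each option:
  pressure (P = F/A): kg/(m·s²)  ✓ matches
  wavelength (λ = v/f): m  ✗
  power (P = W/t): kg·m²/s³  ✗
  capacitance (C = Q/V): s⁴·A²/(kg·m²)  ✗

Only pressure has units kg/(m·s²).

Answer: pressure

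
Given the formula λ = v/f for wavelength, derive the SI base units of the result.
Units of each symbol in λ = v/f:
  v (wave speed): m/s
  f (frequency): 1/s  → in the denominator, contributes s

Multiplying the contributions: [m/s] · [s]
Adding exponents of each base unit: m: 1
SI base units of wavelength: m

Answer: m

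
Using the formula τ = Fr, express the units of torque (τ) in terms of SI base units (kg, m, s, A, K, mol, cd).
Units of each symbol in τ = Fr:
  F (force): kg·m/s²
  r (lever arm): m

Multiplying the contributions: [kg·m/s²] · [m]
Adding exponents of each base unit: kg: 1, m: 2, s: -2
SI base units of torque: kg·m²/s²

Answer: kg·m²/s²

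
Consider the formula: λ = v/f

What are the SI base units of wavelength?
Units of each symbol in λ = v/f:
  v (wave speed): m/s
  f (frequency): 1/s  → in the denominator, contributes s

Multiplying the contributions: [m/s] · [s]
Adding exponents of each base unit: m: 1
SI base units of wavelength: m

Answer: m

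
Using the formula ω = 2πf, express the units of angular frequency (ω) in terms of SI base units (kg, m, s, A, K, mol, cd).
Units of each symbol in ω = 2πf:
  f (frequency): 1/s
  The factor 2π is dimensionless.

Multiplying the contributions: [1/s]
Adding exponents of each base unit: s: -1
SI base units of angular frequency: 1/s

Answer: 1/s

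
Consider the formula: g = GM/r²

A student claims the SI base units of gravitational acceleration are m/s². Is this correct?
Units of each symbol in g = GM/r²:
  G (gravitational constant): m³/(kg·s²)
  M (mass): kg
  r (distance): m  → to the power 2 in the denominator, contributes 1/m²

Multiplying the contributions: [m³/(kg·s²)] · [kg] · [1/m²]
Adding exponents of each base unit: m: 1, s: -2
SI base units of gravitational acceleration: m/s²

The claimed units m/s² match the derived units, so the claim is correct.

Answer: Yes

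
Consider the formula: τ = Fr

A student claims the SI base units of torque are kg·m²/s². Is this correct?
Units of each symbol in τ = Fr:
  F (force): kg·m/s²
  r (lever arm): m

Multiplying the contributions: [kg·m/s²] · [m]
Adding exponents of each base unit: kg: 1, m: 2, s: -2
SI base units of torque: kg·m²/s²

The claimed units kg·m²/s² match the derived units, so the claim is correct.

Answer: Yes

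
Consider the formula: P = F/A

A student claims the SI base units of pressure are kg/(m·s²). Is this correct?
Units of each symbol in P = F/A:
  F (force): kg·m/s²
  A (area): m²  → in the denominator, contributes 1/m²

Multiplying the contributions: [kg·m/s²] · [1/m²]
Adding exponents of each base unit: kg: 1, m: -1, s: -2
SI base units of pressure: kg/(m·s²)

The claimed units kg/(m·s²) match the derived units, so the claim is correct.

Answer: Yes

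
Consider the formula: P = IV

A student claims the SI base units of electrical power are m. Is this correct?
Units of each symbol in P = IV:
  I (current): A
  V (voltage, in volts): kg·m²/(s³·A)

Multiplying the contributions: [A] · [kg·m²/(s³·A)]
Adding exponents of each base unit: kg: 1, m: 2, s: -3
SI base units of electrical power: kg·m²/s³

The claimed units m (exponents m: 1) do not match the derived units kg·m²/s³ (exponents kg: 1, m: 2, s: -3), so the claim is incorrect.

Answer: No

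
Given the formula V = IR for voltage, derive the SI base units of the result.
Units of each symbol in V = IR:
  I (current): A
  R (resistance, in ohms): kg·m²/(s³·A²)

Multiplying the contributions: [A] · [kg·m²/(s³·A²)]
Adding exponents of each base unit: kg: 1, m: 2, s: -3, A: -1
SI base units of voltage: kg·m²/(s³·A)

Answer: kg·m²/(s³·A)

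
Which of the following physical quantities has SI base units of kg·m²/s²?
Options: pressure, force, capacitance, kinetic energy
Checking the SI base units of each option:
  pressure (P = F/A): kg/(m·s²)  ✗
  force (F = ma): kg·m/s²  ✗
  capacitance (C = Q/V): s⁴·A²/(kg·m²)  ✗
  kinetic energy (E = ½mv²): kg·m²/s²  ✓ matches

Only kinetic energy has units kg·m²/s².

Answer: kinetic energy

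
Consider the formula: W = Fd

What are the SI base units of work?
Units of each symbol in W = Fd:
  F (force): kg·m/s²
  d (displacement): m

Multiplying the contributions: [kg·m/s²] · [m]
Adding exponents of each base unit: kg: 1, m: 2, s: -2
SI base units of work: kg·m²/s²

Answer: kg·m²/s²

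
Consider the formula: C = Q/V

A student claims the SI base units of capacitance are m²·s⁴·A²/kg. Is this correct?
Units of each symbol in C = Q/V:
  Q (charge, in coulombs): s·A
  V (voltage, in volts): kg·m²/(s³·A)  → in the denominator, contributes s³·A/(kg·m²)

Multiplying the contributions: [s·A] · [s³·A/(kg·m²)]
Adding exponents of each base unit: kg: -1, m: -2, s: 4, A: 2
SI base units of capacitance: s⁴·A²/(kg·m²)

The claimed units m²·s⁴·A²/kg (exponents kg: -1, m: 2, s: 4, A: 2) do not match the derived units s⁴·A²/(kg·m²) (exponents kg: -1, m: -2, s: 4, A: 2), so the claim is incorrect.

Answer: No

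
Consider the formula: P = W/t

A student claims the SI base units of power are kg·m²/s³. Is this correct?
Units of each symbol in P = W/t:
  W (work): kg·m²/s²
  t (time): s  → in the denominator, contributes 1/s

Multiplying the contributions: [kg·m²/s²] · [1/s]
Adding exponents of each base unit: kg: 1, m: 2, s: -3
SI base units of power: kg·m²/s³

The claimed units kg·m²/s³ match the derived units, so the claim is correct.

Answer: Yes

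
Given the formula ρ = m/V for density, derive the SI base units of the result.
Units of each symbol in ρ = m/V:
  m (mass): kg
  V (volume): m³  → in the denominator, contributes 1/m³

Multiplying the contributions: [kg] · [1/m³]
Adding exponents of each base unit: kg: 1, m: -3
SI base units of density: kg/m³

Answer: kg/m³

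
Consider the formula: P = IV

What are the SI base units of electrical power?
Units of each symbol in P = IV:
  I (current): A
  V (voltage, in volts): kg·m²/(s³·A)

Multiplying the contributions: [A] · [kg·m²/(s³·A)]
Adding exponents of each base unit: kg: 1, m: 2, s: -3
SI base units of electrical power: kg·m²/s³

Answer: kg·m²/s³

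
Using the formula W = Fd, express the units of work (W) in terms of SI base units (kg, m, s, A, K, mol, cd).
Units of each symbol in W = Fd:
  F (force): kg·m/s²
  d (displacement): m

Multiplying the contributions: [kg·m/s²] · [m]
Adding exponents of each base unit: kg: 1, m: 2, s: -2
SI base units of work: kg·m²/s²

Answer: kg·m²/s²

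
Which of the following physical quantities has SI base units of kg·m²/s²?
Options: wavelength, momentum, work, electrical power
Checking the SI base units of each option:
  wavelength (λ = v/f): m  ✗
  momentum (p = mv): kg·m/s  ✗
  work (W = Fd): kg·m²/s²  ✓ matches
  electrical power (P = IV): kg·m²/s³  ✗

Only work has units kg·m²/s².

Answer: work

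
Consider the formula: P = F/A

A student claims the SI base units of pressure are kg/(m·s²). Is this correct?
Units of each symbol in P = F/A:
  F (force): kg·m/s²
  A (area): m²  → in the denominator, contributes 1/m²

Multiplying the contributions: [kg·m/s²] · [1/m²]
Adding exponents of each base unit: kg: 1, m: -1, s: -2
SI base units of pressure: kg/(m·s²)

The claimed units kg/(m·s²) match the derived units, so the claim is correct.

Answer: Yes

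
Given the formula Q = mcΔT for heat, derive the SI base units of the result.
Units of each symbol in Q = mcΔT:
  m (mass): kg
  c (specific heat capacity, in J/(kg·K)): m²/(s²·K)
  ΔT (temperature change): K

Multiplying the contributions: [kg] · [m²/(s²·K)] · [K]
Adding exponents of each base unit: kg: 1, m: 2, s: -2
SI base units of heat: kg·m²/s²

Answer: kg·m²/s²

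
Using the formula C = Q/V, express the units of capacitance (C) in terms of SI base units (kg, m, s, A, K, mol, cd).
Units of each symbol in C = Q/V:
  Q (charge, in coulombs): s·A
  V (voltage, in volts): kg·m²/(s³·A)  → in the denominator, contributes s³·A/(kg·m²)

Multiplying the contributions: [s·A] · [s³·A/(kg·m²)]
Adding exponents of each base unit: kg: -1, m: -2, s: 4, A: 2
SI base units of capacitance: s⁴·A²/(kg·m²)

Answer: s⁴·A²/(kg·m²)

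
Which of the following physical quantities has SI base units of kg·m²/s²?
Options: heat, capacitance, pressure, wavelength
Checking the SI base units of each option:
  heat (Q = mcΔT): kg·m²/s²  ✓ matches
  capacitance (C = Q/V): s⁴·A²/(kg·m²)  ✗
  pressure (P = F/A): kg/(m·s²)  ✗
  wavelength (λ = v/f): m  ✗

Only heat has units kg·m²/s².

Answer: heat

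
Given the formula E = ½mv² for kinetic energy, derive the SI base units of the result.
Units of each symbol in E = ½mv²:
  m (mass): kg
  v (speed): m/s  → to the power 2, contributes m²/s²
  The factor ½ is dimensionless.

Multiplying the contributions: [kg] · [m²/s²]
Adding exponents of each base unit: kg: 1, m: 2, s: -2
SI base units of kinetic energy: kg·m²/s²

Answer: kg·m²/s²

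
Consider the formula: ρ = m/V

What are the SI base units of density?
Units of each symbol in ρ = m/V:
  m (mass): kg
  V (volume): m³  → in the denominator, contributes 1/m³

Multiplying the contributions: [kg] · [1/m³]
Adding exponents of each base unit: kg: 1, m: -3
SI base units of density: kg/m³

Answer: kg/m³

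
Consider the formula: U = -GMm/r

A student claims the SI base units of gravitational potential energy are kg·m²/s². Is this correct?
Units of each symbol in U = -GMm/r:
  G (gravitational constant): m³/(kg·s²)
  M (mass): kg
  m (mass): kg
  r (distance): m  → in the denominator, contributes 1/m
  The minus sign does not affect the units.

Multiplying the contributions: [m³/(kg·s²)] · [kg] · [kg] · [1/m]
Adding exponents of each base unit: kg: 1, m: 2, s: -2
SI base units of gravitational potential energy: kg·m²/s²

The claimed units kg·m²/s² match the derived units, so the claim is correct.

Answer: Yes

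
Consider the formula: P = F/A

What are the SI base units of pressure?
Units of each symbol in P = F/A:
  F (force): kg·m/s²
  A (area): m²  → in the denominator, contributes 1/m²

Multiplying the contributions: [kg·m/s²] · [1/m²]
Adding exponents of each base unit: kg: 1, m: -1, s: -2
SI base units of pressure: kg/(m·s²)

Answer: kg/(m·s²)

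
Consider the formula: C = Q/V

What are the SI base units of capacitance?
Units of each symbol in C = Q/V:
  Q (charge, in coulombs): s·A
  V (voltage, in volts): kg·m²/(s³·A)  → in the denominator, contributes s³·A/(kg·m²)

Multiplying the contributions: [s·A] · [s³·A/(kg·m²)]
Adding exponents of each base unit: kg: -1, m: -2, s: 4, A: 2
SI base units of capacitance: s⁴·A²/(kg·m²)

Answer: s⁴·A²/(kg·m²)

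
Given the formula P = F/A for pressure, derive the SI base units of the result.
Units of each symbol in P = F/A:
  F (force): kg·m/s²
  A (area): m²  → in the denominator, contributes 1/m²

Multiplying the contributions: [kg·m/s²] · [1/m²]
Adding exponents of each base unit: kg: 1, m: -1, s: -2
SI base units of pressure: kg/(m·s²)

Answer: kg/(m·s²)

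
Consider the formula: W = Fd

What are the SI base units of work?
Units of each symbol in W = Fd:
  F (force): kg·m/s²
  d (displacement): m

Multiplying the contributions: [kg·m/s²] · [m]
Adding exponents of each base unit: kg: 1, m: 2, s: -2
SI base units of work: kg·m²/s²

Answer: kg·m²/s²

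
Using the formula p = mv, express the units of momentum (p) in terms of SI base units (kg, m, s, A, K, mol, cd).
Units of each symbol in p = mv:
  m (mass): kg
  v (velocity): m/s

Multiplying the contributions: [kg] · [m/s]
Adding exponents of each base unit: kg: 1, m: 1, s: -1
SI base units of momentum: kg·m/s

Answer: kg·m/s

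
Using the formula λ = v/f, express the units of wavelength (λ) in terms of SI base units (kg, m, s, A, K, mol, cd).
Units of each symbol in λ = v/f:
  v (wave speed): m/s
  f (frequency): 1/s  → in the denominator, contributes s

Multiplying the contributions: [m/s] · [s]
Adding exponents of each base unit: m: 1
SI base units of wavelength: m

Answer: m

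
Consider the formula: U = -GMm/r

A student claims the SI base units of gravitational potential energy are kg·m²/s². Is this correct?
Units of each symbol in U = -GMm/r:
  G (gravitational constant): m³/(kg·s²)
  M (mass): kg
  m (mass): kg
  r (distance): m  → in the denominator, contributes 1/m
  The minus sign does not affect the units.

Multiplying the contributions: [m³/(kg·s²)] · [kg] · [kg] · [1/m]
Adding exponents of each base unit: kg: 1, m: 2, s: -2
SI base units of gravitational potential energy: kg·m²/s²

The claimed units kg·m²/s² match the derived units, so the claim is correct.

Answer: Yes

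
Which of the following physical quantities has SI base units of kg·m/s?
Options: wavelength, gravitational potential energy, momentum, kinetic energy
Checking the SI base units of each option:
  wavelength (λ = v/f): m  ✗
  gravitational potential energy (U = -GMm/r): kg·m²/s²  ✗
  momentum (p = mv): kg·m/s  ✓ matches
  kinetic energy (E = ½mv²): kg·m²/s²  ✗

Only momentum has units kg·m/s.

Answer: momentum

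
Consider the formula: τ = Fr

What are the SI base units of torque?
Units of each symbol in τ = Fr:
  F (force): kg·m/s²
  r (lever arm): m

Multiplying the contributions: [kg·m/s²] · [m]
Adding exponents of each base unit: kg: 1, m: 2, s: -2
SI base units of torque: kg·m²/s²

Answer: kg·m²/s²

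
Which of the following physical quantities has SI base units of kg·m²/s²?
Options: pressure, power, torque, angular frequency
Checking the SI base units of each option:
  pressure (P = F/A): kg/(m·s²)  ✗
  power (P = W/t): kg·m²/s³  ✗
  torque (τ = Fr): kg·m²/s²  ✓ matches
  angular frequency (ω = 2πf): 1/s  ✗

Only torque has units kg·m²/s².

Answer: torque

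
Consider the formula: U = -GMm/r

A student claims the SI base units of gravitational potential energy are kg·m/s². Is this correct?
Units of each symbol in U = -GMm/r:
  G (gravitational constant): m³/(kg·s²)
  M (mass): kg
  m (mass): kg
  r (distance): m  → in the denominator, contributes 1/m
  The minus sign does not affect the units.

Multiplying the contributions: [m³/(kg·s²)] · [kg] · [kg] · [1/m]
Adding exponents of each base unit: kg: 1, m: 2, s: -2
SI base units of gravitational potential energy: kg·m²/s²

The claimed units kg·m/s² (exponents kg: 1, m: 1, s: -2) do not match the derived units kg·m²/s² (exponents kg: 1, m: 2, s: -2), so the claim is incorrect.

Answer: No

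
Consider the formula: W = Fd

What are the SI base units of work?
Units of each symbol in W = Fd:
  F (force): kg·m/s²
  d (displacement): m

Multiplying the contributions: [kg·m/s²] · [m]
Adding exponents of each base unit: kg: 1, m: 2, s: -2
SI base units of work: kg·m²/s²

Answer: kg·m²/s²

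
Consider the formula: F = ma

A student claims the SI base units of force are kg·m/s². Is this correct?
Units of each symbol in F = ma:
  m (mass): kg
  a (acceleration): m/s²

Multiplying the contributions: [kg] · [m/s²]
Adding exponents of each base unit: kg: 1, m: 1, s: -2
SI base units of force: kg·m/s²

The claimed units kg·m/s² match the derived units, so the claim is correct.

Answer: Yes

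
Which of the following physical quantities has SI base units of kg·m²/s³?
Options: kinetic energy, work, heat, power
Checking the SI base units of each option:
  kinetic energy (E = ½mv²): kg·m²/s²  ✗
  work (W = Fd): kg·m²/s²  ✗
  heat (Q = mcΔT): kg·m²/s²  ✗
  power (P = W/t): kg·m²/s³  ✓ matches

Only power has units kg·m²/s³.

Answer: power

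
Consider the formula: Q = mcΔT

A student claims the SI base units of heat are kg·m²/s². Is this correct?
Units of each symbol in Q = mcΔT:
  m (mass): kg
  c (specific heat capacity, in J/(kg·K)): m²/(s²·K)
  ΔT (temperature change): K

Multiplying the contributions: [kg] · [m²/(s²·K)] · [K]
Adding exponents of each base unit: kg: 1, m: 2, s: -2
SI base units of heat: kg·m²/s²

The claimed units kg·m²/s² match the derived units, so the claim is correct.

Answer: Yes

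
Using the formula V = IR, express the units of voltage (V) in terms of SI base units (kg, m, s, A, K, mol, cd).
Units of each symbol in V = IR:
  I (current): A
  R (resistance, in ohms): kg·m²/(s³·A²)

Multiplying the contributions: [A] · [kg·m²/(s³·A²)]
Adding exponents of each base unit: kg: 1, m: 2, s: -3, A: -1
SI base units of voltage: kg·m²/(s³·A)

Answer: kg·m²/(s³·A)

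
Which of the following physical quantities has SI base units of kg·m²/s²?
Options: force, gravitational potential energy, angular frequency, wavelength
Checking the SI base units of each option:
  force (F = ma): kg·m/s²  ✗
  gravitational potential energy (U = -GMm/r): kg·m²/s²  ✓ matches
  angular frequency (ω = 2πf): 1/s  ✗
  wavelength (λ = v/f): m  ✗

Only gravitational potential energy has units kg·m²/s².

Answer: gravitational potential energy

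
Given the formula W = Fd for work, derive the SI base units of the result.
Units of each symbol in W = Fd:
  F (force): kg·m/s²
  d (displacement): m

Multiplying the contributions: [kg·m/s²] · [m]
Adding exponents of each base unit: kg: 1, m: 2, s: -2
SI base units of work: kg·m²/s²

Answer: kg·m²/s²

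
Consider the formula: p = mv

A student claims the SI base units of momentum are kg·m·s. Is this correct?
Units of each symbol in p = mv:
  m (mass): kg
  v (velocity): m/s

Multiplying the contributions: [kg] · [m/s]
Adding exponents of each base unit: kg: 1, m: 1, s: -1
SI base units of momentum: kg·m/s

The claimed units kg·m·s (exponents kg: 1, m: 1, s: 1) do not match the derived units kg·m/s (exponents kg: 1, m: 1, s: -1), so the claim is incorrect.

Answer: No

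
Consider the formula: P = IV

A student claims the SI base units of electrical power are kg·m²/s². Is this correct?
Units of each symbol in P = IV:
  I (current): A
  V (voltage, in volts): kg·m²/(s³·A)

Multiplying the contributions: [A] · [kg·m²/(s³·A)]
Adding exponents of each base unit: kg: 1, m: 2, s: -3
SI base units of electrical power: kg·m²/s³

The claimed units kg·m²/s² (exponents kg: 1, m: 2, s: -2) do not match the derived units kg·m²/s³ (exponents kg: 1, m: 2, s: -3), so the claim is incorrect.

Answer: No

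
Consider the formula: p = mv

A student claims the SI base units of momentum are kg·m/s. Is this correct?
Units of each symbol in p = mv:
  m (mass): kg
  v (velocity): m/s

Multiplying the contributions: [kg] · [m/s]
Adding exponents of each base unit: kg: 1, m: 1, s: -1
SI base units of momentum: kg·m/s

The claimed units kg·m/s match the derived units, so the claim is correct.

Answer: Yes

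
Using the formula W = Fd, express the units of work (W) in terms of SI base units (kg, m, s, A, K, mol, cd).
Units of each symbol in W = Fd:
  F (force): kg·m/s²
  d (displacement): m

Multiplying the contributions: [kg·m/s²] · [m]
Adding exponents of each base unit: kg: 1, m: 2, s: -2
SI base units of work: kg·m²/s²

Answer: kg·m²/s²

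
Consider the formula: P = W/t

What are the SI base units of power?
Units of each symbol in P = W/t:
  W (work): kg·m²/s²
  t (time): s  → in the denominator, contributes 1/s

Multiplying the contributions: [kg·m²/s²] · [1/s]
Adding exponents of each base unit: kg: 1, m: 2, s: -3
SI base units of power: kg·m²/s³

Answer: kg·m²/s³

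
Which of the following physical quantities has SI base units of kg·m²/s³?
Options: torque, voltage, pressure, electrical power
Checking the SI base units of each option:
  torque (τ = Fr): kg·m²/s²  ✗
  voltage (V = IR): kg·m²/(s³·A)  ✗
  pressure (P = F/A): kg/(m·s²)  ✗
  electrical power (P = IV): kg·m²/s³  ✓ matches

Only electrical power has units kg·m²/s³.

Answer: electrical power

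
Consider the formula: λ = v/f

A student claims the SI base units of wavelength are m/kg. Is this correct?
Units of each symbol in λ = v/f:
  v (wave speed): m/s
  f (frequency): 1/s  → in the denominator, contributes s

Multiplying the contributions: [m/s] · [s]
Adding exponents of each base unit: m: 1
SI base units of wavelength: m

The claimed units m/kg (exponents kg: -1, m: 1) do not match the derived units m (exponents m: 1), so the claim is incorrect.

Answer: No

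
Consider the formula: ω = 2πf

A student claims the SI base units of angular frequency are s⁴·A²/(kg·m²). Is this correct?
Units of each symbol in ω = 2πf:
  f (frequency): 1/s
  The factor 2π is dimensionless.

Multiplying the contributions: [1/s]
Adding exponents of each base unit: s: -1
SI base units of angular frequency: 1/s

The claimed units s⁴·A²/(kg·m²) (exponents kg: -1, m: -2, s: 4, A: 2) do not match the derived units 1/s (exponents s: -1), so the claim is incorrect.

Answer: No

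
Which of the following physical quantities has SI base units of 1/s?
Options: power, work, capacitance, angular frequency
Checking the SI base units of each option:
  power (P = W/t): kg·m²/s³  ✗
  work (W = Fd): kg·m²/s²  ✗
  capacitance (C = Q/V): s⁴·A²/(kg·m²)  ✗
  angular frequency (ω = 2πf): 1/s  ✓ matches

Only angular frequency has units 1/s.

Answer: angular frequency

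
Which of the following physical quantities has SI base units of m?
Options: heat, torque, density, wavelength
Checking the SI base units of each option:
  heat (Q = mcΔT): kg·m²/s²  ✗
  torque (τ = Fr): kg·m²/s²  ✗
  density (ρ = m/V): kg/m³  ✗
  wavelength (λ = v/f): m  ✓ matches

Only wavelength has units m.

Answer: wavelength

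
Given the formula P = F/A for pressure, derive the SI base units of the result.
Units of each symbol in P = F/A:
  F (force): kg·m/s²
  A (area): m²  → in the denominator, contributes 1/m²

Multiplying the contributions: [kg·m/s²] · [1/m²]
Adding exponents of each base unit: kg: 1, m: -1, s: -2
SI base units of pressure: kg/(m·s²)

Answer: kg/(m·s²)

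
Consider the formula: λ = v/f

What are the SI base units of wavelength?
Units of each symbol in λ = v/f:
  v (wave speed): m/s
  f (frequency): 1/s  → in the denominator, contributes s

Multiplying the contributions: [m/s] · [s]
Adding exponents of each base unit: m: 1
SI base units of wavelength: m

Answer: m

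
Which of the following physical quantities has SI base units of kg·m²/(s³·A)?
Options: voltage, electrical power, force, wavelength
Checking the SI base units of each option:
  voltage (V = IR): kg·m²/(s³·A)  ✓ matches
  electrical power (P = IV): kg·m²/s³  ✗
  force (F = ma): kg·m/s²  ✗
  wavelength (λ = v/f): m  ✗

Only voltage has units kg·m²/(s³·A).

Answer: voltage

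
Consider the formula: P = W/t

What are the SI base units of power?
Units of each symbol in P = W/t:
  W (work): kg·m²/s²
  t (time): s  → in the denominator, contributes 1/s

Multiplying the contributions: [kg·m²/s²] · [1/s]
Adding exponents of each base unit: kg: 1, m: 2, s: -3
SI base units of power: kg·m²/s³

Answer: kg·m²/s³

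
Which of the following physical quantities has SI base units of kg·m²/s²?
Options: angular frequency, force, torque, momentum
Checking the SI base units of each option:
  angular frequency (ω = 2πf): 1/s  ✗
  force (F = ma): kg·m/s²  ✗
  torque (τ = Fr): kg·m²/s²  ✓ matches
  momentum (p = mv): kg·m/s  ✗

Only torque has units kg·m²/s².

Answer: torque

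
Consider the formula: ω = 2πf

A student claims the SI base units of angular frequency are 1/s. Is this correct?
Units of each symbol in ω = 2πf:
  f (frequency): 1/s
  The factor 2π is dimensionless.

Multiplying the contributions: [1/s]
Adding exponents of each base unit: s: -1
SI base units of angular frequency: 1/s

The claimed units 1/s match the derived units, so the claim is correct.

Answer: Yes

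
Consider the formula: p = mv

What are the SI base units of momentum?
Units of each symbol in p = mv:
  m (mass): kg
  v (velocity): m/s

Multiplying the contributions: [kg] · [m/s]
Adding exponents of each base unit: kg: 1, m: 1, s: -1
SI base units of momentum: kg·m/s

Answer: kg·m/s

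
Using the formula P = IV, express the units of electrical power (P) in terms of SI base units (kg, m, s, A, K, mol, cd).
Units of each symbol in P = IV:
  I (current): A
  V (voltage, in volts): kg·m²/(s³·A)

Multiplying the contributions: [A] · [kg·m²/(s³·A)]
Adding exponents of each base unit: kg: 1, m: 2, s: -3
SI base units of electrical power: kg·m²/s³

Answer: kg·m²/s³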